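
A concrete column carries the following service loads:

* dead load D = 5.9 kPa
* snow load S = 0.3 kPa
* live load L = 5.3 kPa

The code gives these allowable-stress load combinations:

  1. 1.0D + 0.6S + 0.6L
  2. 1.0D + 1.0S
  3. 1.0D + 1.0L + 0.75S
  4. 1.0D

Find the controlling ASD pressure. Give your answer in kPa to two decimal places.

11.43 kPa

1. 1.0(5.9) + 0.6(0.3) + 0.6(5.3) = 5.90 + 0.18 + 3.18 = 9.26
2. 1.0(5.9) + 1.0(0.3) = 5.90 + 0.30 = 6.20
3. 1.0(5.9) + 1.0(5.3) + 0.75(0.3) = 5.90 + 5.30 + 0.23 = 11.43
4. 1.0(5.9) = 5.90
The controlling combination is 3, giving 11.43 kPa.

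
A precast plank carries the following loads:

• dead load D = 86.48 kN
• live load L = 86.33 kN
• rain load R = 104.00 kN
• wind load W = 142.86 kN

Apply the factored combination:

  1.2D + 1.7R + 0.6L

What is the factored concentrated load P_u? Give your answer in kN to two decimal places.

1.2(86.48) + 1.7(104.00) + 0.6(86.33) = 332.37
P_u = 332.37 kN.

332.37 kN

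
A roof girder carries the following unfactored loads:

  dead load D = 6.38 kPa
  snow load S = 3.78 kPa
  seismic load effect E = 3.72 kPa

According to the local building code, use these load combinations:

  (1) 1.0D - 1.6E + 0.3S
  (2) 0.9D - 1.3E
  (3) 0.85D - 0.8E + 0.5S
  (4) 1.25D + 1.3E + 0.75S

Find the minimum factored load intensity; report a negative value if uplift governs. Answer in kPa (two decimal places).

(1) 1.0(6.38) - 1.6(3.72) + 0.3(3.78) = 1.56
(2) 0.9(6.38) - 1.3(3.72) = 0.91
(3) 0.85(6.38) - 0.8(3.72) + 0.5(3.78) = 4.34
(4) 1.25(6.38) + 1.3(3.72) + 0.75(3.78) = 15.65
Combination 2 gives the minimum: 0.91 kPa.

0.91 kPa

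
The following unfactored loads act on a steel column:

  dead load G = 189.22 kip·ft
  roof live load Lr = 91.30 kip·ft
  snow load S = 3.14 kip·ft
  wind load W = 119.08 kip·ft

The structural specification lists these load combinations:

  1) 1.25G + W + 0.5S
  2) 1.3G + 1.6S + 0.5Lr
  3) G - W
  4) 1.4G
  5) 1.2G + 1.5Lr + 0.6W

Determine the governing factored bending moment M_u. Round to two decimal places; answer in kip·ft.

1) 1.25(189.22) + 1.0(119.08) + 0.5(3.14) = 357.18
2) 1.3(189.22) + 1.6(3.14) + 0.5(91.30) = 296.66
3) 1.0(189.22) - 1.0(119.08) = 70.14
4) 1.4(189.22) = 264.91
5) 1.2(189.22) + 1.5(91.30) + 0.6(119.08) = 435.46
Combination 5 governs: M_u = 435.46 kip·ft.

435.46 kip·ft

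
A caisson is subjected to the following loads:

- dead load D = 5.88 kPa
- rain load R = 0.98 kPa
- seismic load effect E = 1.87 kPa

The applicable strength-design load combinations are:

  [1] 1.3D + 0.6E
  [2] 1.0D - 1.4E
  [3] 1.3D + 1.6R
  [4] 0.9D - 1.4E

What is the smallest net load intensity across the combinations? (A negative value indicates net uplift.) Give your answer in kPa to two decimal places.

[1] 1.3(5.88) + 0.6(1.87) = 8.77
[2] 1.0(5.88) - 1.4(1.87) = 5.88 - 2.62 = 3.26
[3] 1.3(5.88) + 1.6(0.98) = 7.64 + 1.57 = 9.21
[4] 0.9(5.88) - 1.4(1.87) = 5.29 - 2.62 = 2.67
Combination 4 gives the minimum: 2.67 kPa.

2.67 kPa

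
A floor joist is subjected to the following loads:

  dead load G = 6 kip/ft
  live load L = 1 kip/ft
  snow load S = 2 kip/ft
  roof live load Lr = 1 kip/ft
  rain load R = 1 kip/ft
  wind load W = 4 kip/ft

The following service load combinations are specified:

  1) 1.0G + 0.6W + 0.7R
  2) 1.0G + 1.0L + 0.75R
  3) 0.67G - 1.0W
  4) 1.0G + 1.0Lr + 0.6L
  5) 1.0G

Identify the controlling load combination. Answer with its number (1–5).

Combination 1

1) 1.0(6) + 0.6(4) + 0.7(1) = 6.0 + 2.4 + 0.7 = 9.1
2) 1.0(6) + 1.0(1) + 0.75(1) = 6.0 + 1.0 + 0.8 = 7.8
3) 0.67(6) - 1.0(4) = 4.0 - 4.0 = 0.0
4) 1.0(6) + 1.0(1) + 0.6(1) = 6.0 + 1.0 + 0.6 = 7.6
5) 1.0(6) = 6.0
The largest value is 9.1 kip/ft from combination 1.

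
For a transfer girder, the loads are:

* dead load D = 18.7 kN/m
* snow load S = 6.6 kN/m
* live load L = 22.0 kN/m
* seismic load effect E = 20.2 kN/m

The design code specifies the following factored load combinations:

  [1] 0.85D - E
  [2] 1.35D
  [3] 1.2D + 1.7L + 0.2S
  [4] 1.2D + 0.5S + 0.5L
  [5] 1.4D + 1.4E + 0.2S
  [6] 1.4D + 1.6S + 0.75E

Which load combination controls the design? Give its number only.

[1] 0.85(18.7) - 1.0(20.2) = -4.3
[2] 1.35(18.7) = 25.2
[3] 1.2(18.7) + 1.7(22.0) + 0.2(6.6) = 61.2
[4] 1.2(18.7) + 0.5(6.6) + 0.5(22.0) = 36.7
[5] 1.4(18.7) + 1.4(20.2) + 0.2(6.6) = 55.8
[6] 1.4(18.7) + 1.6(6.6) + 0.75(20.2) = 51.9
The largest value is 61.2 kN/m from combination 3.

Combination 3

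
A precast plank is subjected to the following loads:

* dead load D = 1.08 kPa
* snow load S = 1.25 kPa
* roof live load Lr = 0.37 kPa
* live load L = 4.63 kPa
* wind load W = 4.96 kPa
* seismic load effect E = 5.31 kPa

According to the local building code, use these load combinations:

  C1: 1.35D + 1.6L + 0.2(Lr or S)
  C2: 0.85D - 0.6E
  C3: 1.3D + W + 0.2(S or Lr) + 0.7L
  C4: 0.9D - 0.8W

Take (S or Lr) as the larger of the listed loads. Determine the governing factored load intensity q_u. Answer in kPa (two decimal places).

9.86 kPa

(Lr or S) → S = 1.25 kPa; (S or Lr) → S = 1.25 kPa.
C1: 1.35(1.08) + 1.6(4.63) + 0.2(1.25) = 1.46 + 7.41 + 0.25 = 9.12
C2: 0.85(1.08) - 0.6(5.31) = 0.92 - 3.19 = -2.27
C3: 1.3(1.08) + 1.0(4.96) + 0.2(1.25) + 0.7(4.63) = 9.86
C4: 0.9(1.08) - 0.8(4.96) = 0.97 - 3.97 = -3.00
Maximum is from combination 3.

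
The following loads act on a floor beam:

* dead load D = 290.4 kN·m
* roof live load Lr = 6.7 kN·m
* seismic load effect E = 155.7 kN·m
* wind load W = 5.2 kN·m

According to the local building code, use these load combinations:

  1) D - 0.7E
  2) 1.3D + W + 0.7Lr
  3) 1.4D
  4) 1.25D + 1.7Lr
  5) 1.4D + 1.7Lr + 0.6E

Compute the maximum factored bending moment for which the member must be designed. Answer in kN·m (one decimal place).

511.4 kN·m

1) 1.0(290.4) - 0.7(155.7) = 181.4
2) 1.3(290.4) + 1.0(5.2) + 0.7(6.7) = 387.4
3) 1.4(290.4) = 406.6
4) 1.25(290.4) + 1.7(6.7) = 374.4
5) 1.4(290.4) + 1.7(6.7) + 0.6(155.7) = 511.4
Combination 5 governs: M_u = 511.4 kN·m.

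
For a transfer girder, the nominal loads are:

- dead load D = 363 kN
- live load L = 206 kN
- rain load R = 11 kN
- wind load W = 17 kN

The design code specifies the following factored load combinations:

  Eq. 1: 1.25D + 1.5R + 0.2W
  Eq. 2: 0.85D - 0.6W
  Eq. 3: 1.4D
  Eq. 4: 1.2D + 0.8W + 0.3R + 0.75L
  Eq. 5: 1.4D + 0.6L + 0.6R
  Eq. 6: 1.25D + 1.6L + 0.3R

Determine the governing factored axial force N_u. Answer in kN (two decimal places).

786.65 kN

Eq. 1: 1.25(363) + 1.5(11) + 0.2(17) = 473.65
Eq. 2: 0.85(363) - 0.6(17) = 298.35
Eq. 3: 1.4(363) = 508.20
Eq. 4: 1.2(363) + 0.8(17) + 0.3(11) + 0.75(206) = 607.00
Eq. 5: 1.4(363) + 0.6(206) + 0.6(11) = 638.40
Eq. 6: 1.25(363) + 1.6(206) + 0.3(11) = 786.65
Combination 6 governs: N_u = 786.65 kN.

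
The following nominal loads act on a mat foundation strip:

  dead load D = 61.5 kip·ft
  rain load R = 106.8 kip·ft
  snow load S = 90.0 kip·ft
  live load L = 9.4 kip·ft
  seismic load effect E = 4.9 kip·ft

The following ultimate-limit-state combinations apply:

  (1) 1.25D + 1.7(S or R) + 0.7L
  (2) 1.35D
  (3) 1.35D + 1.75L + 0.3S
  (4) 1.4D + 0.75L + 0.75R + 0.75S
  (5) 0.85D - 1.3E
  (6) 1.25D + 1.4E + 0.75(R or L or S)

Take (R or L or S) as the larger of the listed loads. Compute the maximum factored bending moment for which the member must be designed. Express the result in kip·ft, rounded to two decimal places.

(S or R) → R = 106.8 kip·ft; (R or L or S) → R = 106.8 kip·ft.
(1) 1.25(61.5) + 1.7(106.8) + 0.7(9.4) = 76.88 + 181.56 + 6.58 = 265.02
(2) 1.35(61.5) = 83.03
(3) 1.35(61.5) + 1.75(9.4) + 0.3(90.0) = 83.03 + 16.45 + 27.00 = 126.48
(4) 1.4(61.5) + 0.75(9.4) + 0.75(106.8) + 0.75(90.0) = 86.10 + 7.05 + 80.10 + 67.50 = 240.75
(5) 0.85(61.5) - 1.3(4.9) = 52.28 - 6.37 = 45.91
(6) 1.25(61.5) + 1.4(4.9) + 0.75(106.8) = 76.88 + 6.86 + 80.10 = 163.84
Combination 1 governs: M_u = 265.02 kip·ft.

265.02 kip·ft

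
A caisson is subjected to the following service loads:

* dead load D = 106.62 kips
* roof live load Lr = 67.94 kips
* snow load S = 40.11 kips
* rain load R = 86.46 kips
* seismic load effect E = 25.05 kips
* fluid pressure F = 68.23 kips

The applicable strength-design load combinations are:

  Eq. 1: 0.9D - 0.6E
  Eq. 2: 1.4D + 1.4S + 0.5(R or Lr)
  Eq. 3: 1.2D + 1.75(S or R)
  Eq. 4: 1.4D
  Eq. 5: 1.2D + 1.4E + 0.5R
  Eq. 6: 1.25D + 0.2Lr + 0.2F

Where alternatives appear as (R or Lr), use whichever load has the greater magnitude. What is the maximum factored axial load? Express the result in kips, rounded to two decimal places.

279.25 kips

(R or Lr) → R = 86.46 kips; (S or R) → R = 86.46 kips.
Eq. 1: 0.9(106.62) - 0.6(25.05) = 80.93
Eq. 2: 1.4(106.62) + 1.4(40.11) + 0.5(86.46) = 248.65
Eq. 3: 1.2(106.62) + 1.75(86.46) = 279.25
Eq. 4: 1.4(106.62) = 149.27
Eq. 5: 1.2(106.62) + 1.4(25.05) + 0.5(86.46) = 206.24
Eq. 6: 1.25(106.62) + 0.2(67.94) + 0.2(68.23) = 160.51
Combination 3 governs: P_u = 279.25 kips.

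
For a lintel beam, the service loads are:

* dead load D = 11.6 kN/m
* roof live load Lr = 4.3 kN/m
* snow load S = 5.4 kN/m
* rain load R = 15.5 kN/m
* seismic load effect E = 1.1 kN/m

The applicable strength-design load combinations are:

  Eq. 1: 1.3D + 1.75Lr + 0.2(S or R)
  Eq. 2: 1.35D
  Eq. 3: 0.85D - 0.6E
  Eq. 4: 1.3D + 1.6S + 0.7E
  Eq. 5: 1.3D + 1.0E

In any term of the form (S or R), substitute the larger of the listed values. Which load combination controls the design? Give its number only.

Combination 1

(S or R) → R = 15.5 kN/m.
Eq. 1: 1.3(11.6) + 1.75(4.3) + 0.2(15.5) = 25.7
Eq. 2: 1.35(11.6) = 15.7
Eq. 3: 0.85(11.6) - 0.6(1.1) = 9.2
Eq. 4: 1.3(11.6) + 1.6(5.4) + 0.7(1.1) = 24.5
Eq. 5: 1.3(11.6) + 1.0(1.1) = 16.2
The largest value is 25.7 kN/m from combination 1.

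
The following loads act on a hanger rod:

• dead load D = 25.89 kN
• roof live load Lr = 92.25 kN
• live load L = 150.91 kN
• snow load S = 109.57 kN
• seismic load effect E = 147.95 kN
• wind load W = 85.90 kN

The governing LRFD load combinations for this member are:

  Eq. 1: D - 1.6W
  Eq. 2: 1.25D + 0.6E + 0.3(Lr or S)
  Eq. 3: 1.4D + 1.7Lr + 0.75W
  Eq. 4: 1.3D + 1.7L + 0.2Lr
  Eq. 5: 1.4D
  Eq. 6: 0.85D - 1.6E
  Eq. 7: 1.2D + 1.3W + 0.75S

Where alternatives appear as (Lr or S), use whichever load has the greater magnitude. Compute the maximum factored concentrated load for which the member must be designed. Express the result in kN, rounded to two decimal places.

(Lr or S) → S = 109.57 kN.
Eq. 1: 1.0(25.89) - 1.6(85.90) = 25.89 - 137.44 = -111.55
Eq. 2: 1.25(25.89) + 0.6(147.95) + 0.3(109.57) = 32.36 + 88.77 + 32.87 = 154.00
Eq. 3: 1.4(25.89) + 1.7(92.25) + 0.75(85.90) = 257.50
Eq. 4: 1.3(25.89) + 1.7(150.91) + 0.2(92.25) = 308.65
Eq. 5: 1.4(25.89) = 36.25
Eq. 6: 0.85(25.89) - 1.6(147.95) = 22.01 - 236.72 = -214.71
Eq. 7: 1.2(25.89) + 1.3(85.90) + 0.75(109.57) = 31.07 + 111.67 + 82.18 = 224.92
Combination 4 governs: P_u = 308.65 kN.

308.65 kN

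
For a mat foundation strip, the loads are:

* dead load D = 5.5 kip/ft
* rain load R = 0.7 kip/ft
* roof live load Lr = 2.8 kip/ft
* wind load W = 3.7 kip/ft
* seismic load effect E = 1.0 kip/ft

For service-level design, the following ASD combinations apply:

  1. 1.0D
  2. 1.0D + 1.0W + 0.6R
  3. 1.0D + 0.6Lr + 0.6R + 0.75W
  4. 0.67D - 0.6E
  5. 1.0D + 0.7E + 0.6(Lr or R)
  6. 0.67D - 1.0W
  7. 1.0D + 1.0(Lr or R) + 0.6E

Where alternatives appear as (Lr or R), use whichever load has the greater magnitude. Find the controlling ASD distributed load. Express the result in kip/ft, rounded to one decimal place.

(Lr or R) → Lr = 2.8 kip/ft.
1. 1.0(5.5) = 5.5
2. 1.0(5.5) + 1.0(3.7) + 0.6(0.7) = 5.5 + 3.7 + 0.4 = 9.6
3. 1.0(5.5) + 0.6(2.8) + 0.6(0.7) + 0.75(3.7) = 5.5 + 1.7 + 0.4 + 2.8 = 10.4
4. 0.67(5.5) - 0.6(1.0) = 3.7 - 0.6 = 3.1
5. 1.0(5.5) + 0.7(1.0) + 0.6(2.8) = 5.5 + 0.7 + 1.7 = 7.9
6. 0.67(5.5) - 1.0(3.7) = 3.7 - 3.7 = -0.0
7. 1.0(5.5) + 1.0(2.8) + 0.6(1.0) = 5.5 + 2.8 + 0.6 = 8.9
Maximum is from combination 3.

10.4 kip/ft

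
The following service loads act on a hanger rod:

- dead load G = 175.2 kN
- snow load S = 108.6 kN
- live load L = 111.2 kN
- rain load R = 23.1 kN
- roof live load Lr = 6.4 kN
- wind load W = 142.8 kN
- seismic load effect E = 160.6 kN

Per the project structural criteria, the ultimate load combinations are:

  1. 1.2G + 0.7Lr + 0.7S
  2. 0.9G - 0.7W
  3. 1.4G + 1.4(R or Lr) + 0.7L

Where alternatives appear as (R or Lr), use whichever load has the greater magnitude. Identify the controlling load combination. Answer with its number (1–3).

Combination 3

(R or Lr) → R = 23.1 kN.
1. 1.2(175.2) + 0.7(6.4) + 0.7(108.6) = 210.24 + 4.48 + 76.02 = 290.74
2. 0.9(175.2) - 0.7(142.8) = 157.68 - 99.96 = 57.72
3. 1.4(175.2) + 1.4(23.1) + 0.7(111.2) = 245.28 + 32.34 + 77.84 = 355.46
The largest value is 355.46 kN from combination 3.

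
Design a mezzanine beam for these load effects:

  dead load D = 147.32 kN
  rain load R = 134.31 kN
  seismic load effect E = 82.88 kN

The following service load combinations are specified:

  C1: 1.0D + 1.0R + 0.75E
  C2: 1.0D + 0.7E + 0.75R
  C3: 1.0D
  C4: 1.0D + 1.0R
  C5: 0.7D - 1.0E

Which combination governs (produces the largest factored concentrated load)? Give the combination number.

Combination 1

C1: 1.0(147.32) + 1.0(134.31) + 0.75(82.88) = 343.79
C2: 1.0(147.32) + 0.7(82.88) + 0.75(134.31) = 306.07
C3: 1.0(147.32) = 147.32
C4: 1.0(147.32) + 1.0(134.31) = 281.63
C5: 0.7(147.32) - 1.0(82.88) = 20.24
The largest value is 343.79 kN from combination 1.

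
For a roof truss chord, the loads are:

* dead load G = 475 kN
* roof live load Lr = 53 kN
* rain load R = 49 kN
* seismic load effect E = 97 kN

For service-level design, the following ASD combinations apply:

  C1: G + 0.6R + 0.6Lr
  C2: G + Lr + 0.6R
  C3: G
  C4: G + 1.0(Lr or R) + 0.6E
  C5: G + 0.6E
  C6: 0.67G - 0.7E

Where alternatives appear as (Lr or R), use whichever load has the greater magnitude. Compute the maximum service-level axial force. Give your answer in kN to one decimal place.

586.2 kN

(Lr or R) → Lr = 53 kN.
C1: 1.0(475) + 0.6(49) + 0.6(53) = 475.0 + 29.4 + 31.8 = 536.2
C2: 1.0(475) + 1.0(53) + 0.6(49) = 475.0 + 53.0 + 29.4 = 557.4
C3: 1.0(475) = 475.0
C4: 1.0(475) + 1.0(53) + 0.6(97) = 475.0 + 53.0 + 58.2 = 586.2
C5: 1.0(475) + 0.6(97) = 475.0 + 58.2 = 533.2
C6: 0.67(475) - 0.7(97) = 318.3 - 67.9 = 250.4
Maximum is from combination 4.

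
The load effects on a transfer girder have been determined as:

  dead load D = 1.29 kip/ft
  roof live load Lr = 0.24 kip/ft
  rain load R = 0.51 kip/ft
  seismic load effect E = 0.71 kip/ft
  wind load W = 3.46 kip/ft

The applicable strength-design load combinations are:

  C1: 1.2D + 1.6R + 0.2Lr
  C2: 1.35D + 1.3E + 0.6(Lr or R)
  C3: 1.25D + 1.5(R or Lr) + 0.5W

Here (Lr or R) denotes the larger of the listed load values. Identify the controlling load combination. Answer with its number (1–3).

Combination 3

(Lr or R) → R = 0.51 kip/ft; (R or Lr) → R = 0.51 kip/ft.
C1: 1.2(1.29) + 1.6(0.51) + 0.2(0.24) = 2.41
C2: 1.35(1.29) + 1.3(0.71) + 0.6(0.51) = 2.97
C3: 1.25(1.29) + 1.5(0.51) + 0.5(3.46) = 4.11
The largest value is 4.11 kip/ft from combination 3.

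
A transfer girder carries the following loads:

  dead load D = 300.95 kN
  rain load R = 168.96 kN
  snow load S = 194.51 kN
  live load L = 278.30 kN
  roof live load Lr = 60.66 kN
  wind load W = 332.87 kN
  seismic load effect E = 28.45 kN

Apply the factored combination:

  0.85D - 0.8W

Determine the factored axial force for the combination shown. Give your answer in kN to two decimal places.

-10.49 kN

0.85(300.95) - 0.8(332.87) = 255.81 - 266.30 = -10.49
N_u = -10.49 kN.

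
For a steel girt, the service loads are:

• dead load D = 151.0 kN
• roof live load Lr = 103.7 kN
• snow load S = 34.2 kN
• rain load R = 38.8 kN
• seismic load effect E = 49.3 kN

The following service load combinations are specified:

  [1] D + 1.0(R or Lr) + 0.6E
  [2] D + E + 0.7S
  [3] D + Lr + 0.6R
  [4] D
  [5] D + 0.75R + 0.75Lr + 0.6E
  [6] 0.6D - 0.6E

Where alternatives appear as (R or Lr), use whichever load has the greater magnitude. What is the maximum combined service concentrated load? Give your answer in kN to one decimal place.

287.5 kN

(R or Lr) → Lr = 103.7 kN.
[1] 1.0(151.0) + 1.0(103.7) + 0.6(49.3) = 284.3
[2] 1.0(151.0) + 1.0(49.3) + 0.7(34.2) = 224.2
[3] 1.0(151.0) + 1.0(103.7) + 0.6(38.8) = 278.0
[4] 1.0(151.0) = 151.0
[5] 1.0(151.0) + 0.75(38.8) + 0.75(103.7) + 0.6(49.3) = 287.5
[6] 0.6(151.0) - 0.6(49.3) = 61.0
Combination 5 governs: P = 287.5 kN.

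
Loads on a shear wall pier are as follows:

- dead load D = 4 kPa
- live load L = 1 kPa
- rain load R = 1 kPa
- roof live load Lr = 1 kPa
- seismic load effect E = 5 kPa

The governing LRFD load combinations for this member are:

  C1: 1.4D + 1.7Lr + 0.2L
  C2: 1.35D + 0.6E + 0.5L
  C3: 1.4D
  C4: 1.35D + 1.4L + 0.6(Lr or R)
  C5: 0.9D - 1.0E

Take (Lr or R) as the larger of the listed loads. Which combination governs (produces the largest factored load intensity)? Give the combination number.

(Lr or R) → Lr = 1 kPa.
C1: 1.4(4) + 1.7(1) + 0.2(1) = 5.6 + 1.7 + 0.2 = 7.5
C2: 1.35(4) + 0.6(5) + 0.5(1) = 5.4 + 3.0 + 0.5 = 8.9
C3: 1.4(4) = 5.6
C4: 1.35(4) + 1.4(1) + 0.6(1) = 5.4 + 1.4 + 0.6 = 7.4
C5: 0.9(4) - 1.0(5) = 3.6 - 5.0 = -1.4
The largest value is 8.9 kPa from combination 2.

Combination 2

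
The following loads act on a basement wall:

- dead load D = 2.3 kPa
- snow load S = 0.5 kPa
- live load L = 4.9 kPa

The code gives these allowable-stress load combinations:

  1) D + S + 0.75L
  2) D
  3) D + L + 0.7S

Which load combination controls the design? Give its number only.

Combination 3

1) 1.0(2.3) + 1.0(0.5) + 0.75(4.9) = 2.3 + 0.5 + 3.7 = 6.5
2) 1.0(2.3) = 2.3
3) 1.0(2.3) + 1.0(4.9) + 0.7(0.5) = 2.3 + 4.9 + 0.4 = 7.6
The largest value is 7.6 kPa from combination 3.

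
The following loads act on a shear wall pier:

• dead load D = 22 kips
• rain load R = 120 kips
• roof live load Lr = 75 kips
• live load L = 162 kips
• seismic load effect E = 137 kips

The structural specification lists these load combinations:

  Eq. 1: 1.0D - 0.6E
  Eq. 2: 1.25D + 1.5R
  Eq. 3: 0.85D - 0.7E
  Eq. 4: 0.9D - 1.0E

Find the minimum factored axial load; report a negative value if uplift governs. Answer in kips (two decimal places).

-117.20 kips

Eq. 1: 1.0(22) - 0.6(137) = 22.00 - 82.20 = -60.20
Eq. 2: 1.25(22) + 1.5(120) = 27.50 + 180.00 = 207.50
Eq. 3: 0.85(22) - 0.7(137) = 18.70 - 95.90 = -77.20
Eq. 4: 0.9(22) - 1.0(137) = 19.80 - 137.00 = -117.20
Combination 4 gives the minimum: -117.20 kips.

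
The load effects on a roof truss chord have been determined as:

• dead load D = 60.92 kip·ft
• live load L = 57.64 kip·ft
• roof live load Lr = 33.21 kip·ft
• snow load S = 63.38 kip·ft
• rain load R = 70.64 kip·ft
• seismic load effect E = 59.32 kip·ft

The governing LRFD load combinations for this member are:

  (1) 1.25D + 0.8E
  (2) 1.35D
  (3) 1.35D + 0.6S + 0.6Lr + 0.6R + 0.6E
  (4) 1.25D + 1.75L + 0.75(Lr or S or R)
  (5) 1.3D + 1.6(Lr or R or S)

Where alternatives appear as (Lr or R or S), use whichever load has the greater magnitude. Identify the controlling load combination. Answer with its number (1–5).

(Lr or S or R) → R = 70.64 kip·ft; (Lr or R or S) → R = 70.64 kip·ft.
(1) 1.25(60.92) + 0.8(59.32) = 76.15 + 47.46 = 123.61
(2) 1.35(60.92) = 82.24
(3) 1.35(60.92) + 0.6(63.38) + 0.6(33.21) + 0.6(70.64) + 0.6(59.32) = 82.24 + 38.03 + 19.93 + 42.38 + 35.59 = 218.17
(4) 1.25(60.92) + 1.75(57.64) + 0.75(70.64) = 76.15 + 100.87 + 52.98 = 230.00
(5) 1.3(60.92) + 1.6(70.64) = 79.20 + 113.02 = 192.22
The largest value is 230.00 kip·ft from combination 4.

Combination 4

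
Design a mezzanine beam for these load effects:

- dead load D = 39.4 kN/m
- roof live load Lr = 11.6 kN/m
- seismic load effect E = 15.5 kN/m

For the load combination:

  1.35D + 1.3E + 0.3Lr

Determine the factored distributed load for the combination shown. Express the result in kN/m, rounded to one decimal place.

1.35(39.4) + 1.3(15.5) + 0.3(11.6) = 76.8
w_u = 76.8 kN/m.

76.8 kN/m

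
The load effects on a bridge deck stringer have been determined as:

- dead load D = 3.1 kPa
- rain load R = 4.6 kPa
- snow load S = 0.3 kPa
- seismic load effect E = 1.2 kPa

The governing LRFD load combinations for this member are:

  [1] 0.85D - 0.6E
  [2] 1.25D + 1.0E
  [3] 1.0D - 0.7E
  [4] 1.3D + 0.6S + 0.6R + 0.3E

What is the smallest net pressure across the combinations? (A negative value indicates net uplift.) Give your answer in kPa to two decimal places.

1.92 kPa

[1] 0.85(3.1) - 0.6(1.2) = 2.64 - 0.72 = 1.92
[2] 1.25(3.1) + 1.0(1.2) = 3.88 + 1.20 = 5.08
[3] 1.0(3.1) - 0.7(1.2) = 3.10 - 0.84 = 2.26
[4] 1.3(3.1) + 0.6(0.3) + 0.6(4.6) + 0.3(1.2) = 4.03 + 0.18 + 2.76 + 0.36 = 7.33
Combination 1 gives the minimum: 1.92 kPa.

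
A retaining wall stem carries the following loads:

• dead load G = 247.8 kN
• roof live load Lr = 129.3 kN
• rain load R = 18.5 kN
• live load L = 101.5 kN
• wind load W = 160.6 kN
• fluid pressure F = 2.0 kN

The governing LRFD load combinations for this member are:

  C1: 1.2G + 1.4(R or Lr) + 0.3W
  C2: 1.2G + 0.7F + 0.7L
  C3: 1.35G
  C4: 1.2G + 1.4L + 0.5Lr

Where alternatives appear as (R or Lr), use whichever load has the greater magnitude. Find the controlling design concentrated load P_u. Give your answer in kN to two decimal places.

(R or Lr) → Lr = 129.3 kN.
C1: 1.2(247.8) + 1.4(129.3) + 0.3(160.6) = 297.36 + 181.02 + 48.18 = 526.56
C2: 1.2(247.8) + 0.7(2.0) + 0.7(101.5) = 297.36 + 1.40 + 71.05 = 369.81
C3: 1.35(247.8) = 334.53
C4: 1.2(247.8) + 1.4(101.5) + 0.5(129.3) = 297.36 + 142.10 + 64.65 = 504.11
Combination 1 governs: P_u = 526.56 kN.

526.56 kN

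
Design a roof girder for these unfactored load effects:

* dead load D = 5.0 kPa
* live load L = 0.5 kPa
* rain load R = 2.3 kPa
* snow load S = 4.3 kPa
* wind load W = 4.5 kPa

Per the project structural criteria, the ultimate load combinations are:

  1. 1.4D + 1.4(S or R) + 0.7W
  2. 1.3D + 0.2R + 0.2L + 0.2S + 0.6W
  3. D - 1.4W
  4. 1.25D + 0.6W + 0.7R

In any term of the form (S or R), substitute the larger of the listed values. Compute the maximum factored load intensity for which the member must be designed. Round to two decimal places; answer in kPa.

16.17 kPa

(S or R) → S = 4.3 kPa.
1. 1.4(5.0) + 1.4(4.3) + 0.7(4.5) = 7.00 + 6.02 + 3.15 = 16.17
2. 1.3(5.0) + 0.2(2.3) + 0.2(0.5) + 0.2(4.3) + 0.6(4.5) = 6.50 + 0.46 + 0.10 + 0.86 + 2.70 = 10.62
3. 1.0(5.0) - 1.4(4.5) = 5.00 - 6.30 = -1.30
4. 1.25(5.0) + 0.6(4.5) + 0.7(2.3) = 6.25 + 2.70 + 1.61 = 10.56
Combination 1 governs: q_u = 16.17 kPa.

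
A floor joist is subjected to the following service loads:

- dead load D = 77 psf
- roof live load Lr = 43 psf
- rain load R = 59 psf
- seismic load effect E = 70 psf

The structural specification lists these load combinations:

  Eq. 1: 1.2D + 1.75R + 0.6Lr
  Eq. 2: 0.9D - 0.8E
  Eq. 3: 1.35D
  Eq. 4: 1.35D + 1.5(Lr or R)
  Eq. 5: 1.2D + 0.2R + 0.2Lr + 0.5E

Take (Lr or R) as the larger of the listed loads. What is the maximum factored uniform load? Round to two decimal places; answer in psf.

221.45 psf

(Lr or R) → R = 59 psf.
Eq. 1: 1.2(77) + 1.75(59) + 0.6(43) = 221.45
Eq. 2: 0.9(77) - 0.8(70) = 13.30
Eq. 3: 1.35(77) = 103.95
Eq. 4: 1.35(77) + 1.5(59) = 192.45
Eq. 5: 1.2(77) + 0.2(59) + 0.2(43) + 0.5(70) = 147.80
Combination 1 governs: q_u = 221.45 psf.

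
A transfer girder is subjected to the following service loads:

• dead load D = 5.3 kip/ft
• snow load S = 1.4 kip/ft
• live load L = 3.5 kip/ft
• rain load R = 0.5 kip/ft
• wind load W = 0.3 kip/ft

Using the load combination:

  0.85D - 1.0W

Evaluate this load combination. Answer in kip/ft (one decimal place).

4.2 kip/ft

0.85(5.3) - 1.0(0.3) = 4.5 - 0.3 = 4.2
w_u = 4.2 kip/ft.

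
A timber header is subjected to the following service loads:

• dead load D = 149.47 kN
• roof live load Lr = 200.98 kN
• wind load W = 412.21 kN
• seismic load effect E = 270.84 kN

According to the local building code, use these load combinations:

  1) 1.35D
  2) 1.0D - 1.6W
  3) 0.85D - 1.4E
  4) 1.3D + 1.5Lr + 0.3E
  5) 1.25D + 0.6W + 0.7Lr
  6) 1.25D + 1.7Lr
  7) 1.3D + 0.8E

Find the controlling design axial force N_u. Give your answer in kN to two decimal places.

577.03 kN

1) 1.35(149.47) = 201.78
2) 1.0(149.47) - 1.6(412.21) = -510.07
3) 0.85(149.47) - 1.4(270.84) = -252.13
4) 1.3(149.47) + 1.5(200.98) + 0.3(270.84) = 577.03
5) 1.25(149.47) + 0.6(412.21) + 0.7(200.98) = 574.85
6) 1.25(149.47) + 1.7(200.98) = 528.50
7) 1.3(149.47) + 0.8(270.84) = 410.98
The controlling combination is 4, giving 577.03 kN.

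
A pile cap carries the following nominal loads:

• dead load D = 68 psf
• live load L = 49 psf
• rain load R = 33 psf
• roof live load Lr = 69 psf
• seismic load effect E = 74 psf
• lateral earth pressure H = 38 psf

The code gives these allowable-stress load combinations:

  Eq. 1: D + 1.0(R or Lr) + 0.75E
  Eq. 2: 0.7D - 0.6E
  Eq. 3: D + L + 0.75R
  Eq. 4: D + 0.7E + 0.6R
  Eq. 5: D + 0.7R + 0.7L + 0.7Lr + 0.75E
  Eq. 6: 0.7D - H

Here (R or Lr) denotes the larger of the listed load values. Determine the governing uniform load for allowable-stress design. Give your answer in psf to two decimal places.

(R or Lr) → Lr = 69 psf.
Eq. 1: 1.0(68) + 1.0(69) + 0.75(74) = 68.00 + 69.00 + 55.50 = 192.50
Eq. 2: 0.7(68) - 0.6(74) = 47.60 - 44.40 = 3.20
Eq. 3: 1.0(68) + 1.0(49) + 0.75(33) = 68.00 + 49.00 + 24.75 = 141.75
Eq. 4: 1.0(68) + 0.7(74) + 0.6(33) = 68.00 + 51.80 + 19.80 = 139.60
Eq. 5: 1.0(68) + 0.7(33) + 0.7(49) + 0.7(69) + 0.75(74) = 68.00 + 23.10 + 34.30 + 48.30 + 55.50 = 229.20
Eq. 6: 0.7(68) - 1.0(38) = 47.60 - 38.00 = 9.60
Maximum is from combination 5.

229.20 psf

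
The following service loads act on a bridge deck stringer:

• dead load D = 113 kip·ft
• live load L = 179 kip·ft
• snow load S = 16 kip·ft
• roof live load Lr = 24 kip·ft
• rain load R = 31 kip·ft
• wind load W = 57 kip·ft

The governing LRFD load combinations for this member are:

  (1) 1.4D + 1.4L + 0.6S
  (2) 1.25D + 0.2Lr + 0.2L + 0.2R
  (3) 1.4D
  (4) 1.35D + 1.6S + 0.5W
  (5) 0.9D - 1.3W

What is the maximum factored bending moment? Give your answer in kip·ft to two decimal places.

418.40 kip·ft

(1) 1.4(113) + 1.4(179) + 0.6(16) = 418.40
(2) 1.25(113) + 0.2(24) + 0.2(179) + 0.2(31) = 188.05
(3) 1.4(113) = 158.20
(4) 1.35(113) + 1.6(16) + 0.5(57) = 206.65
(5) 0.9(113) - 1.3(57) = 27.60
The controlling combination is 1, giving 418.40 kip·ft.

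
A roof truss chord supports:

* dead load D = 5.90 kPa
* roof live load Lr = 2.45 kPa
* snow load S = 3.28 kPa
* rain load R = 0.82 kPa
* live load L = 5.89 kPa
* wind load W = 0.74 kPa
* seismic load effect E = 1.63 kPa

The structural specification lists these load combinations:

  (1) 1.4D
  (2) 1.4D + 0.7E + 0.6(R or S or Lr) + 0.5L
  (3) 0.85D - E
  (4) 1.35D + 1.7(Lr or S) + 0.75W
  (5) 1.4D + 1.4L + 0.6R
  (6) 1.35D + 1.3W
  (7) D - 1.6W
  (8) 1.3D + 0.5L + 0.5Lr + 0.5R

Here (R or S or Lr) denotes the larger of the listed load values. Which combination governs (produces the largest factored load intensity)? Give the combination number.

(R or S or Lr) → S = 3.28 kPa; (Lr or S) → S = 3.28 kPa.
(1) 1.4(5.90) = 8.26
(2) 1.4(5.90) + 0.7(1.63) + 0.6(3.28) + 0.5(5.89) = 14.31
(3) 0.85(5.90) - 1.0(1.63) = 5.02 - 1.63 = 3.39
(4) 1.35(5.90) + 1.7(3.28) + 0.75(0.74) = 14.10
(5) 1.4(5.90) + 1.4(5.89) + 0.6(0.82) = 8.26 + 8.25 + 0.49 = 17.00
(6) 1.35(5.90) + 1.3(0.74) = 7.97 + 0.96 = 8.93
(7) 1.0(5.90) - 1.6(0.74) = 5.90 - 1.18 = 4.72
(8) 1.3(5.90) + 0.5(5.89) + 0.5(2.45) + 0.5(0.82) = 12.25
The largest value is 17.00 kPa from combination 5.

Combination 5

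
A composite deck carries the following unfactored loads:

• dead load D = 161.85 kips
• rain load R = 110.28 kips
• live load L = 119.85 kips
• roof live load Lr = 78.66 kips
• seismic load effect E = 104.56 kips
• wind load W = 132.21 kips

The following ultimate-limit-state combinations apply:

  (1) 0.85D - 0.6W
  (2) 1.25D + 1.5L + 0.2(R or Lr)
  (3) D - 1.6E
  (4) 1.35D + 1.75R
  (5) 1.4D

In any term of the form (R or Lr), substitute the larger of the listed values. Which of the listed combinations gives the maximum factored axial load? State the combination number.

Combination 4

(R or Lr) → R = 110.28 kips.
(1) 0.85(161.85) - 0.6(132.21) = 58.25
(2) 1.25(161.85) + 1.5(119.85) + 0.2(110.28) = 404.14
(3) 1.0(161.85) - 1.6(104.56) = -5.45
(4) 1.35(161.85) + 1.75(110.28) = 411.49
(5) 1.4(161.85) = 226.59
The largest value is 411.49 kips from combination 4.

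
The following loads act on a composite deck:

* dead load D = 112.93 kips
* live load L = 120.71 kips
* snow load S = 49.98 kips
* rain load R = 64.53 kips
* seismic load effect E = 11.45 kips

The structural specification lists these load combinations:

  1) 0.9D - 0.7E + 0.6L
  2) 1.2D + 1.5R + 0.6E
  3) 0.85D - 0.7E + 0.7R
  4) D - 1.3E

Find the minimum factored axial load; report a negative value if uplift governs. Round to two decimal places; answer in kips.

1) 0.9(112.93) - 0.7(11.45) + 0.6(120.71) = 101.64 - 8.02 + 72.43 = 166.05
2) 1.2(112.93) + 1.5(64.53) + 0.6(11.45) = 239.18
3) 0.85(112.93) - 0.7(11.45) + 0.7(64.53) = 133.15
4) 1.0(112.93) - 1.3(11.45) = 98.05
Combination 4 gives the minimum: 98.05 kips.

98.05 kips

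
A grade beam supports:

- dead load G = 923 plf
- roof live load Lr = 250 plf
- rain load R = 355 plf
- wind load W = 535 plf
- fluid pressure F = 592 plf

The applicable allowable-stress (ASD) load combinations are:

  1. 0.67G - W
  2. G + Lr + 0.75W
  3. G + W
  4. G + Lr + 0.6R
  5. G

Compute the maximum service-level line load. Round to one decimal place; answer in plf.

1574.3 plf

1. 0.67(923) - 1.0(535) = 618.4 - 535.0 = 83.4
2. 1.0(923) + 1.0(250) + 0.75(535) = 923.0 + 250.0 + 401.3 = 1574.3
3. 1.0(923) + 1.0(535) = 923.0 + 535.0 = 1458.0
4. 1.0(923) + 1.0(250) + 0.6(355) = 923.0 + 250.0 + 213.0 = 1386.0
5. 1.0(923) = 923.0
Combination 2 governs: w = 1574.3 plf.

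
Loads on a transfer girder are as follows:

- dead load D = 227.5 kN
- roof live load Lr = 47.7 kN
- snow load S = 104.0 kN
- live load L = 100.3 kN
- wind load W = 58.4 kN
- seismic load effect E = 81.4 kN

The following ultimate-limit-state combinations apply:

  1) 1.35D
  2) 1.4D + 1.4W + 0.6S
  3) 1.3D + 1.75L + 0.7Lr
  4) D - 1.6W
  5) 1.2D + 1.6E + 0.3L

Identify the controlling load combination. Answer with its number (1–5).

1) 1.35(227.5) = 307.13
2) 1.4(227.5) + 1.4(58.4) + 0.6(104.0) = 318.50 + 81.76 + 62.40 = 462.66
3) 1.3(227.5) + 1.75(100.3) + 0.7(47.7) = 295.75 + 175.53 + 33.39 = 504.67
4) 1.0(227.5) - 1.6(58.4) = 227.50 - 93.44 = 134.06
5) 1.2(227.5) + 1.6(81.4) + 0.3(100.3) = 273.00 + 130.24 + 30.09 = 433.33
The largest value is 504.67 kN from combination 3.

Combination 3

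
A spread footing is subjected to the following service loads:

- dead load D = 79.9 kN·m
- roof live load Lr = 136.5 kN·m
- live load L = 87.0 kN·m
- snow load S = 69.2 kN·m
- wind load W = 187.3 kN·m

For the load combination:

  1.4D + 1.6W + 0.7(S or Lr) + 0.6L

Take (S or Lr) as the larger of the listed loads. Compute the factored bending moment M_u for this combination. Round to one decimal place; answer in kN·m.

559.3 kN·m

(S or Lr) → Lr = 136.5 kN·m.
1.4(79.9) + 1.6(187.3) + 0.7(136.5) + 0.6(87.0) = 559.3
M_u = 559.3 kN·m.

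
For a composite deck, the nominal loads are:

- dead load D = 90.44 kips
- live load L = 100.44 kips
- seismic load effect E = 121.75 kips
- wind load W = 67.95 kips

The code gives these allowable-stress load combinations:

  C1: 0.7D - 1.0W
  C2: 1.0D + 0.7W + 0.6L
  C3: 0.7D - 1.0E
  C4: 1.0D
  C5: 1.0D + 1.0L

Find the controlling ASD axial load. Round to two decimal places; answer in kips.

198.27 kips

C1: 0.7(90.44) - 1.0(67.95) = -4.64
C2: 1.0(90.44) + 0.7(67.95) + 0.6(100.44) = 198.27
C3: 0.7(90.44) - 1.0(121.75) = -58.44
C4: 1.0(90.44) = 90.44
C5: 1.0(90.44) + 1.0(100.44) = 190.88
The controlling combination is 2, giving 198.27 kips.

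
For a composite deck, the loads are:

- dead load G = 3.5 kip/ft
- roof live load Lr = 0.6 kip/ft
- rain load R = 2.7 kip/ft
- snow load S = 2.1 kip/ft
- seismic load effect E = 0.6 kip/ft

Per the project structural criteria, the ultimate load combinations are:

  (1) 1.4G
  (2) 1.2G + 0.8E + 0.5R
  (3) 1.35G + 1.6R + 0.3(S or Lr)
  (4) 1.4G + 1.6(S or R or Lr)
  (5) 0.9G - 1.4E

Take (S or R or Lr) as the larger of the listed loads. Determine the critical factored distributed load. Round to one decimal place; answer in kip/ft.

9.7 kip/ft

(S or Lr) → S = 2.1 kip/ft; (S or R or Lr) → R = 2.7 kip/ft.
(1) 1.4(3.5) = 4.9
(2) 1.2(3.5) + 0.8(0.6) + 0.5(2.7) = 6.0
(3) 1.35(3.5) + 1.6(2.7) + 0.3(2.1) = 9.7
(4) 1.4(3.5) + 1.6(2.7) = 4.9 + 4.3 = 9.2
(5) 0.9(3.5) - 1.4(0.6) = 2.3
The controlling combination is 3, giving 9.7 kip/ft.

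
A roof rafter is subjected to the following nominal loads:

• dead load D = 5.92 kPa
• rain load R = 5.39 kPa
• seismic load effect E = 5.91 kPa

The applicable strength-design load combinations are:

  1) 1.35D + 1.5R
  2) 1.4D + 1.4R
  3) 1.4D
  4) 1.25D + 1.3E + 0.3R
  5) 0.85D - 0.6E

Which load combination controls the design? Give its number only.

Combination 4

1) 1.35(5.92) + 1.5(5.39) = 7.99 + 8.09 = 16.08
2) 1.4(5.92) + 1.4(5.39) = 15.83
3) 1.4(5.92) = 8.29
4) 1.25(5.92) + 1.3(5.91) + 0.3(5.39) = 7.40 + 7.68 + 1.62 = 16.70
5) 0.85(5.92) - 0.6(5.91) = 1.49
The largest value is 16.70 kPa from combination 4.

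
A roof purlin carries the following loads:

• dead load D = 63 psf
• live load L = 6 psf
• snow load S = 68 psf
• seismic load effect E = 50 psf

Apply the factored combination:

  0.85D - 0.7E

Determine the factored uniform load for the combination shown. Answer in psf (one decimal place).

18.6 psf

0.85(63) - 0.7(50) = 53.6 - 35.0 = 18.6
q_u = 18.6 psf.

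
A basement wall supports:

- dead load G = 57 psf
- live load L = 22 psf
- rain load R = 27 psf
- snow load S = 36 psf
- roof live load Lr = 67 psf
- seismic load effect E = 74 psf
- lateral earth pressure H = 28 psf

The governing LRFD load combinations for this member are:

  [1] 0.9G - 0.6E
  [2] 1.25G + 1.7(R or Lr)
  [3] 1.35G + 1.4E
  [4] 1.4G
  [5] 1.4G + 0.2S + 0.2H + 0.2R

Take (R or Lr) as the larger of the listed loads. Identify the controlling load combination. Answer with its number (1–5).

Combination 2

(R or Lr) → Lr = 67 psf.
[1] 0.9(57) - 0.6(74) = 6.90
[2] 1.25(57) + 1.7(67) = 185.15
[3] 1.35(57) + 1.4(74) = 180.55
[4] 1.4(57) = 79.80
[5] 1.4(57) + 0.2(36) + 0.2(28) + 0.2(27) = 98.00
The largest value is 185.15 psf from combination 2.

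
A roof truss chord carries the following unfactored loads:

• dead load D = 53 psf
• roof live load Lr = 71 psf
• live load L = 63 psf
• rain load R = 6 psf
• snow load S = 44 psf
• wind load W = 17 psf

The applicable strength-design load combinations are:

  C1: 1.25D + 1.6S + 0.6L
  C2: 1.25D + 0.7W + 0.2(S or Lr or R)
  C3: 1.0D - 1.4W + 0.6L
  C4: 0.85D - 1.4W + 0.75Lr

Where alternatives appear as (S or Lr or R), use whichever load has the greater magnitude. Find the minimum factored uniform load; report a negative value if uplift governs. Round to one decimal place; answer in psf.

67.0 psf

(S or Lr or R) → Lr = 71 psf.
C1: 1.25(53) + 1.6(44) + 0.6(63) = 174.5
C2: 1.25(53) + 0.7(17) + 0.2(71) = 92.4
C3: 1.0(53) - 1.4(17) + 0.6(63) = 67.0
C4: 0.85(53) - 1.4(17) + 0.75(71) = 74.5
Combination 3 gives the minimum: 67.0 psf.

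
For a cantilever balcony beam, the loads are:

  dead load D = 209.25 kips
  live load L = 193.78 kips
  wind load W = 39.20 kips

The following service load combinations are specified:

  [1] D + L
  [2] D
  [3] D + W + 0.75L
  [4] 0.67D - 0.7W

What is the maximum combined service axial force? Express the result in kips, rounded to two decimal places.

403.03 kips

[1] 1.0(209.25) + 1.0(193.78) = 209.25 + 193.78 = 403.03
[2] 1.0(209.25) = 209.25
[3] 1.0(209.25) + 1.0(39.20) + 0.75(193.78) = 209.25 + 39.20 + 145.34 = 393.79
[4] 0.67(209.25) - 0.7(39.20) = 140.20 - 27.44 = 112.76
Maximum is from combination 1.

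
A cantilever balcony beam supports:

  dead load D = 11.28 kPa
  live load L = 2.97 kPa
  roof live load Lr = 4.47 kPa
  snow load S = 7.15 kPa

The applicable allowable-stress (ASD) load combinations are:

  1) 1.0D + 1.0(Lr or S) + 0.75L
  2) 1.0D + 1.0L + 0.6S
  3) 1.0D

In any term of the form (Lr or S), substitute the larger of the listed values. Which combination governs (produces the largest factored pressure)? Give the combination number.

Combination 1

(Lr or S) → S = 7.15 kPa.
1) 1.0(11.28) + 1.0(7.15) + 0.75(2.97) = 11.28 + 7.15 + 2.23 = 20.66
2) 1.0(11.28) + 1.0(2.97) + 0.6(7.15) = 11.28 + 2.97 + 4.29 = 18.54
3) 1.0(11.28) = 11.28
The largest value is 20.66 kPa from combination 1.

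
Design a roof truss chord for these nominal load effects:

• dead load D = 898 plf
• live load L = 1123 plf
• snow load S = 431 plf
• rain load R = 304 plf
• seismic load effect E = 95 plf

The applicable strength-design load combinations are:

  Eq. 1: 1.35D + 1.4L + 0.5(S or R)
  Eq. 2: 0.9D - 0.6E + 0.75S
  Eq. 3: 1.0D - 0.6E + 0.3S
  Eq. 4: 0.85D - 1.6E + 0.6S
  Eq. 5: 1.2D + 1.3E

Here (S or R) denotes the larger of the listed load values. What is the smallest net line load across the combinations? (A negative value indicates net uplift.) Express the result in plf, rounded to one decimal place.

869.9 plf

(S or R) → S = 431 plf.
Eq. 1: 1.35(898) + 1.4(1123) + 0.5(431) = 3000.0
Eq. 2: 0.9(898) - 0.6(95) + 0.75(431) = 1074.5
Eq. 3: 1.0(898) - 0.6(95) + 0.3(431) = 970.3
Eq. 4: 0.85(898) - 1.6(95) + 0.6(431) = 869.9
Eq. 5: 1.2(898) + 1.3(95) = 1201.1
Combination 4 gives the minimum: 869.9 plf.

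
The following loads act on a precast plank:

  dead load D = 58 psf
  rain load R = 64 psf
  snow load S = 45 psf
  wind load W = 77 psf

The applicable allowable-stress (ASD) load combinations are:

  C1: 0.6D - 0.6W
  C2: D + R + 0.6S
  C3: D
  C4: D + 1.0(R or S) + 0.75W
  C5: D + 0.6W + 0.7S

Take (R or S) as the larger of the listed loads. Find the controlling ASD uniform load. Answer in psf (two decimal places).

(R or S) → R = 64 psf.
C1: 0.6(58) - 0.6(77) = 34.80 - 46.20 = -11.40
C2: 1.0(58) + 1.0(64) + 0.6(45) = 58.00 + 64.00 + 27.00 = 149.00
C3: 1.0(58) = 58.00
C4: 1.0(58) + 1.0(64) + 0.75(77) = 58.00 + 64.00 + 57.75 = 179.75
C5: 1.0(58) + 0.6(77) + 0.7(45) = 58.00 + 46.20 + 31.50 = 135.70
Combination 4 governs: q = 179.75 psf.

179.75 psf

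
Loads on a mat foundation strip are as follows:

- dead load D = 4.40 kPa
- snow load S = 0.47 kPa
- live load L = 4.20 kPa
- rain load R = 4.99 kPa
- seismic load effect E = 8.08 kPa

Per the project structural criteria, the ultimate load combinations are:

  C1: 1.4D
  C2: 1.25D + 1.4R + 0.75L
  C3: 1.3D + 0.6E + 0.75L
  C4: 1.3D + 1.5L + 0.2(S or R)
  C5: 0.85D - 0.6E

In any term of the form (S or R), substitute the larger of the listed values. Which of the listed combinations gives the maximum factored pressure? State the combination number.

Combination 2

(S or R) → R = 4.99 kPa.
C1: 1.4(4.40) = 6.16
C2: 1.25(4.40) + 1.4(4.99) + 0.75(4.20) = 5.50 + 6.99 + 3.15 = 15.64
C3: 1.3(4.40) + 0.6(8.08) + 0.75(4.20) = 5.72 + 4.85 + 3.15 = 13.72
C4: 1.3(4.40) + 1.5(4.20) + 0.2(4.99) = 5.72 + 6.30 + 1.00 = 13.02
C5: 0.85(4.40) - 0.6(8.08) = 3.74 - 4.85 = -1.11
The largest value is 15.64 kPa from combination 2.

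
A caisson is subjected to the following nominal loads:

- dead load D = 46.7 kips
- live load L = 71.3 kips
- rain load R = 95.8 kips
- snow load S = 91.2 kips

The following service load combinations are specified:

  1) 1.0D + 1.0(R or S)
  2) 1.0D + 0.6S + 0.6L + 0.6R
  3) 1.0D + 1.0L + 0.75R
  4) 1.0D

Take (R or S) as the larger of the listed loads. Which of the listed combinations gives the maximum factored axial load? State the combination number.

Combination 2

(R or S) → R = 95.8 kips.
1) 1.0(46.7) + 1.0(95.8) = 46.70 + 95.80 = 142.50
2) 1.0(46.7) + 0.6(91.2) + 0.6(71.3) + 0.6(95.8) = 46.70 + 54.72 + 42.78 + 57.48 = 201.68
3) 1.0(46.7) + 1.0(71.3) + 0.75(95.8) = 46.70 + 71.30 + 71.85 = 189.85
4) 1.0(46.7) = 46.70
The largest value is 201.68 kips from combination 2.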